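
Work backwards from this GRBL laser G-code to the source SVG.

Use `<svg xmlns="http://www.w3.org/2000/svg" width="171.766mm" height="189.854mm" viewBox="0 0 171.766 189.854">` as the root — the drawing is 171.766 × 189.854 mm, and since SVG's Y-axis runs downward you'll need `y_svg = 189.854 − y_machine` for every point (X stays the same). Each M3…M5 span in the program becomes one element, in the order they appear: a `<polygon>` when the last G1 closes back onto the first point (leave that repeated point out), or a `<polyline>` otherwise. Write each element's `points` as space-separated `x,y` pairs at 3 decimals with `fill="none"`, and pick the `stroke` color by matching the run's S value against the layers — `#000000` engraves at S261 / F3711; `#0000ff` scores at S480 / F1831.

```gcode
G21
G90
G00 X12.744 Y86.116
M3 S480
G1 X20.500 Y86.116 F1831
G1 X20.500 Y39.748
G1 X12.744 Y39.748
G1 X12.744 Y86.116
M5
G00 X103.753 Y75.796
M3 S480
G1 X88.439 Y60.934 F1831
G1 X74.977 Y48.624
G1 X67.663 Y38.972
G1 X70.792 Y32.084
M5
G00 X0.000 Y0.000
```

Each laser-on run becomes one SVG element. Flip Y back into SVG space with y_svg = 189.854 − y_machine. Every run uses S480, so all elements get stroke `#0000ff` (score).

Run 1: The run returns to its start, so emit a `<polygon>` with points (Y-flipped): 12.744,103.738 20.500,103.738 20.500,150.106 12.744,150.106.

Run 2: The run is open, so emit a `<polyline>` with points (Y-flipped): 103.753,114.058 88.439,128.920 74.977,141.230 67.663,150.882 70.792,157.770.

<svg xmlns="http://www.w3.org/2000/svg" width="171.766mm" height="189.854mm" viewBox="0 0 171.766 189.854">
  <polygon points="12.744,103.738 20.500,103.738 20.500,150.106 12.744,150.106" fill="none" stroke="#0000ff"/>
  <polyline points="103.753,114.058 88.439,128.920 74.977,141.230 67.663,150.882 70.792,157.770" fill="none" stroke="#0000ff"/>
</svg>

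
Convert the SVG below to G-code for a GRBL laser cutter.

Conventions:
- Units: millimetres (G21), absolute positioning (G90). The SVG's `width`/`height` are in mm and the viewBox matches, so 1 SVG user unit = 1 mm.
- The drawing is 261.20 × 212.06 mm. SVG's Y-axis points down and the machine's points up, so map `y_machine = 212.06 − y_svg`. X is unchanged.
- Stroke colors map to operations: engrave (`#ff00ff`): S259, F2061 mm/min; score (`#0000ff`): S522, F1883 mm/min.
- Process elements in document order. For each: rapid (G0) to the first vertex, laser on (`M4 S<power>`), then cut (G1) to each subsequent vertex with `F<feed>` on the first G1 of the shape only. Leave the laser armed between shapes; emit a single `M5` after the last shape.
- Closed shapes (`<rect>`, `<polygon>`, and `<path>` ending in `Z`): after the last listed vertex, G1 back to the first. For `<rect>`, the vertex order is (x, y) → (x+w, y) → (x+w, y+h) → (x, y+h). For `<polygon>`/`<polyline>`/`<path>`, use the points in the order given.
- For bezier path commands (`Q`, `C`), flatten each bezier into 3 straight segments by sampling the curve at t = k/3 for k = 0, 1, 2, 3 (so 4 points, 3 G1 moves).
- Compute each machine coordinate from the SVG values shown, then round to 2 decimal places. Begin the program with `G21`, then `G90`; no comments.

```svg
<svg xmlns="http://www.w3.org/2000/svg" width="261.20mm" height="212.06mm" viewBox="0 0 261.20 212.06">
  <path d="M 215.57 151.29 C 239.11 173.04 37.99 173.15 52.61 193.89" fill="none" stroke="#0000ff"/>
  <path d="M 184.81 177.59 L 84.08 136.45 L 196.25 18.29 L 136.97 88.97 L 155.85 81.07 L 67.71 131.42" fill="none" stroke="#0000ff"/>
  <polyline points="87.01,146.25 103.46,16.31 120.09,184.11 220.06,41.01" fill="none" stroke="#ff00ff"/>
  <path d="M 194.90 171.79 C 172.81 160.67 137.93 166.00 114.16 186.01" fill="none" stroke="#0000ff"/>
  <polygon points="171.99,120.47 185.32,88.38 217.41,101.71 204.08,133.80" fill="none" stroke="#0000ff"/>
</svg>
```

1 u = 1 mm; y_m = 212.06 − y.

[1] `<path>` cubic bezier, #0000ff→score S522 F1883: (215.57,60.77) → (180.53,44.67) → (93.59,33.60) → (52.61,18.17)

[2] `<path>` open polyline, #0000ff→score S522 F1883: (184.81,34.47) → (84.08,75.61) → (196.25,193.77) → (136.97,123.09) → (155.85,130.99) → (67.71,80.64)

[3] `<polyline>` open polyline, #ff00ff→engrave S259 F2061: (87.01,65.81) → (103.46,195.75) → (120.09,27.95) → (220.06,171.05)

[4] `<path>` cubic bezier, #0000ff→score S522 F1883: (194.90,40.27) → (169.43,45.97) → (140.75,41.10) → (114.16,26.05)

[5] `<polygon>` regular polygon, #0000ff→score S522 F1883: (171.99,91.59) → (185.32,123.68) → (217.41,110.35) → (204.08,78.26) → (171.99,91.59) (closed)

G21
G90
G0 X215.57 Y60.77
M4 S522
G1 X180.53 Y44.67 F1883
G1 X93.59 Y33.60
G1 X52.61 Y18.17
G0 X184.81 Y34.47
M4 S522
G1 X84.08 Y75.61 F1883
G1 X196.25 Y193.77
G1 X136.97 Y123.09
G1 X155.85 Y130.99
G1 X67.71 Y80.64
G0 X87.01 Y65.81
M4 S259
G1 X103.46 Y195.75 F2061
G1 X120.09 Y27.95
G1 X220.06 Y171.05
G0 X194.90 Y40.27
M4 S522
G1 X169.43 Y45.97 F1883
G1 X140.75 Y41.10
G1 X114.16 Y26.05
G0 X171.99 Y91.59
M4 S522
G1 X185.32 Y123.68 F1883
G1 X217.41 Y110.35
G1 X204.08 Y78.26
G1 X171.99 Y91.59
M5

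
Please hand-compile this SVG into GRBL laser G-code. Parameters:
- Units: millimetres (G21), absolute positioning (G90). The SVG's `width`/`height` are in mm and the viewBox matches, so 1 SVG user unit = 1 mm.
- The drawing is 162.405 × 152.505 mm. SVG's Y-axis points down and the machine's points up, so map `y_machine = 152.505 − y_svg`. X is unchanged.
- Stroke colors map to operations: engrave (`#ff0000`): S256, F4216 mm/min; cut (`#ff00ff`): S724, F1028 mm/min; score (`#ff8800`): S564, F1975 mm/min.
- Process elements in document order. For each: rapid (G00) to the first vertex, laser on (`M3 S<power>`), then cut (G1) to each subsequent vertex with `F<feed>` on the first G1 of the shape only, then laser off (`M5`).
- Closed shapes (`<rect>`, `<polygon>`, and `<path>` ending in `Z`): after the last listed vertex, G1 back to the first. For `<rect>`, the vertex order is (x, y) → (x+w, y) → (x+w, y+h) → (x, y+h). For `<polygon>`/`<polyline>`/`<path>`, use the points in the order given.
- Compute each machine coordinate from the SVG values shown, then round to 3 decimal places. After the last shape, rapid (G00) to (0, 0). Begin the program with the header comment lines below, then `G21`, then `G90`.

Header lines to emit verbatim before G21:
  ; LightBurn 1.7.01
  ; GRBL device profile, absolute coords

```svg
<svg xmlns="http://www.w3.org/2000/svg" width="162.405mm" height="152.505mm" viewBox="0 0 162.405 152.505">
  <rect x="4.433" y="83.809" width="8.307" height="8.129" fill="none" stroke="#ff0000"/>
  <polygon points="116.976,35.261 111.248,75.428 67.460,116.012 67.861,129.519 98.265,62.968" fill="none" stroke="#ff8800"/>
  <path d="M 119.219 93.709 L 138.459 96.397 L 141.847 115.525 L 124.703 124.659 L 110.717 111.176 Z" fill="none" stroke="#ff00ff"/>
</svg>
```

Since the viewBox matches the mm dimensions, user units are millimetres directly. The only transform is the Y-flip y_m = 152.505 − y_svg.

Shape 1 is a rectangle drawn with `<rect>`. Its stroke #ff0000 means engrave at S256, F4216. After flipping Y the toolpath is (4.433,68.696) → (12.740,68.696) → (12.740,60.567) → (4.433,60.567) → (4.433,68.696), returning to the start.

Shape 2 is a closed polygon drawn with `<polygon>`. Its stroke #ff8800 means score at S564, F1975. After flipping Y the toolpath is (116.976,117.244) → (111.248,77.077) → (67.460,36.493) → (67.861,22.986) → (98.265,89.537) → (116.976,117.244), returning to the start.

Shape 3 is a regular polygon drawn with `<path>`. Its stroke #ff00ff means cut at S724, F1028. After flipping Y the toolpath is (119.219,58.796) → (138.459,56.108) → (141.847,36.980) → (124.703,27.846) → (110.717,41.329) → (119.219,58.796), returning to the start.

; LightBurn 1.7.01
; GRBL device profile, absolute coords
G21
G90
G00 X4.433 Y68.696
M3 S256
G1 X12.740 Y68.696 F4216
G1 X12.740 Y60.567
G1 X4.433 Y60.567
G1 X4.433 Y68.696
M5
G00 X116.976 Y117.244
M3 S564
G1 X111.248 Y77.077 F1975
G1 X67.460 Y36.493
G1 X67.861 Y22.986
G1 X98.265 Y89.537
G1 X116.976 Y117.244
M5
G00 X119.219 Y58.796
M3 S724
G1 X138.459 Y56.108 F1028
G1 X141.847 Y36.980
G1 X124.703 Y27.846
G1 X110.717 Y41.329
G1 X119.219 Y58.796
M5
G00 X0.000 Y0.000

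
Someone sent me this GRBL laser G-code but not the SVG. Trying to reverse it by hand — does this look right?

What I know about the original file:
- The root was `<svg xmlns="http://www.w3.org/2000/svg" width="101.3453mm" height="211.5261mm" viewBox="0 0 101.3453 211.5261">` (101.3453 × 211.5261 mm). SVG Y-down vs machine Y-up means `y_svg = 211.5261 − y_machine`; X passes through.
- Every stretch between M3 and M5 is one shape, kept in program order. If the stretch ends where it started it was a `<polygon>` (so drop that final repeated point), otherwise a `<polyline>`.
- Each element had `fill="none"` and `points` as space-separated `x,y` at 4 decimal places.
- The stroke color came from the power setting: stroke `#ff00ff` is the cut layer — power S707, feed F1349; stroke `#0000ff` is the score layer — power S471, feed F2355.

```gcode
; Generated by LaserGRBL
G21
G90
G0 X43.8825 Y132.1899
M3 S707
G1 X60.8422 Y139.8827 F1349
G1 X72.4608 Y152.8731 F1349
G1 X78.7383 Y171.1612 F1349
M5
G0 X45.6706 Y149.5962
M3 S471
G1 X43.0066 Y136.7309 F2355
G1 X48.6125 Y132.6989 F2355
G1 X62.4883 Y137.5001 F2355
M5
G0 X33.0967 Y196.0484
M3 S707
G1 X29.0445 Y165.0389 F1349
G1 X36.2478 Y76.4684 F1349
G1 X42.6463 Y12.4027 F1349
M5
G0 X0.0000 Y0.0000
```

Each laser-on run becomes one SVG element. Flip Y back into SVG space with y_svg = 211.5261 − y_machine.

Run 1: S707 ⇒ cut layer `#ff00ff`. The run is open, so emit a `<polyline>` with points (Y-flipped): 43.8825,79.3362 60.8422,71.6434 72.4608,58.6530 78.7383,40.3649.

Run 2: S471 ⇒ score layer `#0000ff`. The run is open, so emit a `<polyline>` with points (Y-flipped): 45.6706,61.9299 43.0066,74.7952 48.6125,78.8272 62.4883,74.0260.

Run 3: the run's S707 means `#ff00ff` (cut). The run is open, so emit a `<polyline>` with points (Y-flipped): 33.0967,15.4777 29.0445,46.4872 36.2478,135.0577 42.6463,199.1234.

<svg xmlns="http://www.w3.org/2000/svg" width="101.3453mm" height="211.5261mm" viewBox="0 0 101.3453 211.5261">
  <polyline points="43.8825,79.3362 60.8422,71.6434 72.4608,58.6530 78.7383,40.3649" fill="none" stroke="#ff00ff"/>
  <polyline points="45.6706,61.9299 43.0066,74.7952 48.6125,78.8272 62.4883,74.0260" fill="none" stroke="#0000ff"/>
  <polyline points="33.0967,15.4777 29.0445,46.4872 36.2478,135.0577 42.6463,199.1234" fill="none" stroke="#ff00ff"/>
</svg>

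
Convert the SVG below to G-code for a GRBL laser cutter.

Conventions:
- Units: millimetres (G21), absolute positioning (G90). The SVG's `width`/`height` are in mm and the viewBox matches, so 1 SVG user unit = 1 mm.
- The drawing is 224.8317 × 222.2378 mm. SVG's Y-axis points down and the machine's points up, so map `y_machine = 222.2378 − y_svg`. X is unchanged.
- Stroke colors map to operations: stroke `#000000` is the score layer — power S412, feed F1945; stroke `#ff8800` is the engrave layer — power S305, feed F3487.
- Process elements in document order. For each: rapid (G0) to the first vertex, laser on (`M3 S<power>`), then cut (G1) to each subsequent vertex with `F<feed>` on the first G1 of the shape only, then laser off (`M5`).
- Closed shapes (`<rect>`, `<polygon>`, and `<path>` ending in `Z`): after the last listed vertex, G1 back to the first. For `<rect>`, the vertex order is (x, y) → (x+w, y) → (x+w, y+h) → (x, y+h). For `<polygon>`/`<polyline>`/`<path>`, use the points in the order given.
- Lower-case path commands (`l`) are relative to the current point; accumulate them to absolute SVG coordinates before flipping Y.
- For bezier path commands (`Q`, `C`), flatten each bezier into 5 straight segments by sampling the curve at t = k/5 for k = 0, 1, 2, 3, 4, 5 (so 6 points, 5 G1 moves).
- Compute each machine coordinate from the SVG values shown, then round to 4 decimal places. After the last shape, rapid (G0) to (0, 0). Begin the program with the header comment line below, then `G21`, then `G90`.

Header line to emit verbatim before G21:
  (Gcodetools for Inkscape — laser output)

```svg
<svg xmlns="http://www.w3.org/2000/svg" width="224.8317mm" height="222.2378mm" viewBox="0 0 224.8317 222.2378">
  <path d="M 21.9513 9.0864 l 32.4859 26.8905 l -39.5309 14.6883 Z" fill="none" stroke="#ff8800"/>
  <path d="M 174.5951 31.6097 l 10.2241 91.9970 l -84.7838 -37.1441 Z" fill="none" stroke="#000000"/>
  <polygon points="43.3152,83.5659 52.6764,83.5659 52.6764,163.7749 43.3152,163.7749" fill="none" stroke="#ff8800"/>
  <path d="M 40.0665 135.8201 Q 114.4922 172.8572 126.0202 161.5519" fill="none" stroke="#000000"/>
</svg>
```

1 u = 1 mm; y_m = 222.2378 − y.

[1] `<path>` regular polygon, #ff8800→engrave S305 F3487: (21.9513,213.1514) → (54.4372,186.2609) → (14.9063,171.5726) → (21.9513,213.1514) (closed)

[2] `<path>` regular polygon, #000000→score S412 F1945: (174.5951,190.6281) → (184.8192,98.6311) → (100.0354,135.7752) → (174.5951,190.6281) (closed)

[3] `<polygon>` rectangle, #ff8800→engrave S305 F3487: (43.3152,138.6719) → (52.6764,138.6719) → (52.6764,58.4629) → (43.3152,58.4629) → (43.3152,138.6719) (closed)

[4] `<path>` quadratic bezier, #000000→score S412 F1945: (40.0665,86.4177) → (67.3209,73.5366) → (89.5434,64.5228) → (106.7342,59.3764) → (118.8931,58.0975) → (126.0202,60.6859)

(Gcodetools for Inkscape — laser output)
G21
G90
G0 X21.9513 Y213.1514
M3 S305
G1 X54.4372 Y186.2609 F3487
G1 X14.9063 Y171.5726
G1 X21.9513 Y213.1514
M5
G0 X174.5951 Y190.6281
M3 S412
G1 X184.8192 Y98.6311 F1945
G1 X100.0354 Y135.7752
G1 X174.5951 Y190.6281
M5
G0 X43.3152 Y138.6719
M3 S305
G1 X52.6764 Y138.6719 F3487
G1 X52.6764 Y58.4629
G1 X43.3152 Y58.4629
G1 X43.3152 Y138.6719
M5
G0 X40.0665 Y86.4177
M3 S412
G1 X67.3209 Y73.5366 F1945
G1 X89.5434 Y64.5228
G1 X106.7342 Y59.3764
G1 X118.8931 Y58.0975
G1 X126.0202 Y60.6859
M5
G0 X0.0000 Y0.0000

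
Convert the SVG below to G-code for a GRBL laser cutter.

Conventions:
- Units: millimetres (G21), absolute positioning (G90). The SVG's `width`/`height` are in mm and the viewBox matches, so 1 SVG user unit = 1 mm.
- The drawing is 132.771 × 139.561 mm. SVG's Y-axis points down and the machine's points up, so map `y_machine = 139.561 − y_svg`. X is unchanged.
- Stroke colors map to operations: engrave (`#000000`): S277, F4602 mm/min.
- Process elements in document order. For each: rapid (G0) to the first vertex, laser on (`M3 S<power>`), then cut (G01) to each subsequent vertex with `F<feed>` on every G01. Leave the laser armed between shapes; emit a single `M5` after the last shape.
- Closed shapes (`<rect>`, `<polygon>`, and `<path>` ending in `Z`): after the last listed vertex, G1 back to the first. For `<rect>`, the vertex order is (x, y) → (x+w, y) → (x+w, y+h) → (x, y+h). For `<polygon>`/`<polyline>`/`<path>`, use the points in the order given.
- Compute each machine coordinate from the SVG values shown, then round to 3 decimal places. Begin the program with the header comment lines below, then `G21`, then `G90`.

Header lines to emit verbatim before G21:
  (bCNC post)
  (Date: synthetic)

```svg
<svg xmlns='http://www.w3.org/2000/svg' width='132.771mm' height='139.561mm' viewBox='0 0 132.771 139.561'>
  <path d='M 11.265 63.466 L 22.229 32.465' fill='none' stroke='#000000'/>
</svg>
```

Since the viewBox matches the mm dimensions, user units are millimetres directly. The only transform is the Y-flip y_m = 139.561 − y_svg.

Shape 1 is a line segment drawn with `<path>`. Its stroke #000000 means engrave at S277, F4602. After flipping Y the toolpath is (11.265,76.095) → (22.229,107.096).

(bCNC post)
(Date: synthetic)
G21
G90
G0 X11.265 Y76.095
M3 S277
G01 X22.229 Y107.096 F4602
M5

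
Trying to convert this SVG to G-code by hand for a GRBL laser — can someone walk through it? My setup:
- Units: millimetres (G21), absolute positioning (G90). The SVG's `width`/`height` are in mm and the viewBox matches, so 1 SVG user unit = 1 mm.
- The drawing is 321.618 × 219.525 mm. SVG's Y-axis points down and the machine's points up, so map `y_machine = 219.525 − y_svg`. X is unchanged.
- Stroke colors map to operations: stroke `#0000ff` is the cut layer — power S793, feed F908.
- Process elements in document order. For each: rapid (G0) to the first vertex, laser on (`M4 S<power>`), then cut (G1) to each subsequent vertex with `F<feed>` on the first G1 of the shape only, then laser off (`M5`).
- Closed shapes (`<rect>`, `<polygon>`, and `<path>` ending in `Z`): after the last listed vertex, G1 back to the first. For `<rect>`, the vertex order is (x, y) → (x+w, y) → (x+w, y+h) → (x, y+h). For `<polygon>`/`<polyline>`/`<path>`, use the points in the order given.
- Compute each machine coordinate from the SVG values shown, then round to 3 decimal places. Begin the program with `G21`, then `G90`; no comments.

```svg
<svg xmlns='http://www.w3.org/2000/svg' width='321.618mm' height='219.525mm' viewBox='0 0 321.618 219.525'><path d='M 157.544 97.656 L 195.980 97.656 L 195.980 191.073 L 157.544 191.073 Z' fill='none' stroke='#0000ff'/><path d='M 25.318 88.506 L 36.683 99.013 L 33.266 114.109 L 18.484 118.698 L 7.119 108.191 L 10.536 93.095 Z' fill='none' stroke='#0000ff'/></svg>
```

G21
G90
G0 X157.544 Y121.869
M4 S793
G1 X195.980 Y121.869 F908
G1 X195.980 Y28.452
G1 X157.544 Y28.452
G1 X157.544 Y121.869
M5
G0 X25.318 Y131.019
M4 S793
G1 X36.683 Y120.512 F908
G1 X33.266 Y105.416
G1 X18.484 Y100.827
G1 X7.119 Y111.334
G1 X10.536 Y126.430
G1 X25.318 Y131.019
M5

viewBox `0 0 321.618 219.525` with mm width/height → 1 unit = 1 mm. Flip: y_m = 219.525 − y_svg.

**Shape 1** — `<path>` rectangle, stroke `#0000ff` → cut (S793, F908). Machine vertices: (157.544,121.869) → (195.980,121.869) → (195.980,28.452) → (157.544,28.452) → (157.544,121.869). Closed: final G1 returns to the first vertex.

**Shape 2** — `<path>` regular polygon, stroke `#0000ff` → cut (S793, F908). Machine vertices: (25.318,131.019) → (36.683,120.512) → (33.266,105.416) → (18.484,100.827) → (7.119,111.334) → (10.536,126.430) → (25.318,131.019). Closed: final G1 returns to the first vertex.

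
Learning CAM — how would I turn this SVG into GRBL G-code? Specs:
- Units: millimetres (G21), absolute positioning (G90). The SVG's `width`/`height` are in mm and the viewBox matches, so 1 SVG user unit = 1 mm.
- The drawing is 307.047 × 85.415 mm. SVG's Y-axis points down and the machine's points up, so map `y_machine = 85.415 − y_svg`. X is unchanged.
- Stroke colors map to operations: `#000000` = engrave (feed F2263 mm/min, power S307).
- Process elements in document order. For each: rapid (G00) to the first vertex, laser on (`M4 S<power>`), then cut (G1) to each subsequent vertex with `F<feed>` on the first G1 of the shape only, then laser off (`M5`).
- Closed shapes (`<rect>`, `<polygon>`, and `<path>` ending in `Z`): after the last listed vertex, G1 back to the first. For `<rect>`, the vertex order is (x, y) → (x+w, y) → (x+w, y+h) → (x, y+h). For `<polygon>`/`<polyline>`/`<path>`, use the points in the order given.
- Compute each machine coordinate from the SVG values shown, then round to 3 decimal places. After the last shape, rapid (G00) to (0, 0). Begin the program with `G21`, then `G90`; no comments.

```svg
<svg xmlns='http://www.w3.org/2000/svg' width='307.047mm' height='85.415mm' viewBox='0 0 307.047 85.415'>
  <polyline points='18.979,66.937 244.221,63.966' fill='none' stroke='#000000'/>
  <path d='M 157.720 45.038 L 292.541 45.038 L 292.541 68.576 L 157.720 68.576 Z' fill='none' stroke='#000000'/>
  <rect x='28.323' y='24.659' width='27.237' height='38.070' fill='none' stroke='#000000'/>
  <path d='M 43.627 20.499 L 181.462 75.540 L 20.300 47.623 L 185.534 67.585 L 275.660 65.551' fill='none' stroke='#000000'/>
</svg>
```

G21
G90
G00 X18.979 Y18.478
M4 S307
G1 X244.221 Y21.449 F2263
M5
G00 X157.720 Y40.377
M4 S307
G1 X292.541 Y40.377 F2263
G1 X292.541 Y16.839
G1 X157.720 Y16.839
G1 X157.720 Y40.377
M5
G00 X28.323 Y60.756
M4 S307
G1 X55.560 Y60.756 F2263
G1 X55.560 Y22.686
G1 X28.323 Y22.686
G1 X28.323 Y60.756
M5
G00 X43.627 Y64.916
M4 S307
G1 X181.462 Y9.875 F2263
G1 X20.300 Y37.792
G1 X185.534 Y17.830
G1 X275.660 Y19.864
M5
G00 X0.000 Y0.000

Since the viewBox matches the mm dimensions, user units are millimetres directly. The only transform is the Y-flip y_m = 85.415 − y_svg.

Shape 1 is a line segment drawn with `<polyline>`. Its stroke #000000 means engrave at S307, F2263. After flipping Y the toolpath is (18.979,18.478) → (244.221,21.449).

Shape 2 is a rectangle drawn with `<path>`. Its stroke #000000 means engrave at S307, F2263. After flipping Y the toolpath is (157.720,40.377) → (292.541,40.377) → (292.541,16.839) → (157.720,16.839) → (157.720,40.377), returning to the start.

Shape 3 is a rectangle drawn with `<rect>`. Its stroke #000000 means engrave at S307, F2263. After flipping Y the toolpath is (28.323,60.756) → (55.560,60.756) → (55.560,22.686) → (28.323,22.686) → (28.323,60.756), returning to the start.

Shape 4 is a open polyline drawn with `<path>`. Its stroke #000000 means engrave at S307, F2263. After flipping Y the toolpath is (43.627,64.916) → (181.462,9.875) → (20.300,37.792) → (185.534,17.830) → (275.660,19.864).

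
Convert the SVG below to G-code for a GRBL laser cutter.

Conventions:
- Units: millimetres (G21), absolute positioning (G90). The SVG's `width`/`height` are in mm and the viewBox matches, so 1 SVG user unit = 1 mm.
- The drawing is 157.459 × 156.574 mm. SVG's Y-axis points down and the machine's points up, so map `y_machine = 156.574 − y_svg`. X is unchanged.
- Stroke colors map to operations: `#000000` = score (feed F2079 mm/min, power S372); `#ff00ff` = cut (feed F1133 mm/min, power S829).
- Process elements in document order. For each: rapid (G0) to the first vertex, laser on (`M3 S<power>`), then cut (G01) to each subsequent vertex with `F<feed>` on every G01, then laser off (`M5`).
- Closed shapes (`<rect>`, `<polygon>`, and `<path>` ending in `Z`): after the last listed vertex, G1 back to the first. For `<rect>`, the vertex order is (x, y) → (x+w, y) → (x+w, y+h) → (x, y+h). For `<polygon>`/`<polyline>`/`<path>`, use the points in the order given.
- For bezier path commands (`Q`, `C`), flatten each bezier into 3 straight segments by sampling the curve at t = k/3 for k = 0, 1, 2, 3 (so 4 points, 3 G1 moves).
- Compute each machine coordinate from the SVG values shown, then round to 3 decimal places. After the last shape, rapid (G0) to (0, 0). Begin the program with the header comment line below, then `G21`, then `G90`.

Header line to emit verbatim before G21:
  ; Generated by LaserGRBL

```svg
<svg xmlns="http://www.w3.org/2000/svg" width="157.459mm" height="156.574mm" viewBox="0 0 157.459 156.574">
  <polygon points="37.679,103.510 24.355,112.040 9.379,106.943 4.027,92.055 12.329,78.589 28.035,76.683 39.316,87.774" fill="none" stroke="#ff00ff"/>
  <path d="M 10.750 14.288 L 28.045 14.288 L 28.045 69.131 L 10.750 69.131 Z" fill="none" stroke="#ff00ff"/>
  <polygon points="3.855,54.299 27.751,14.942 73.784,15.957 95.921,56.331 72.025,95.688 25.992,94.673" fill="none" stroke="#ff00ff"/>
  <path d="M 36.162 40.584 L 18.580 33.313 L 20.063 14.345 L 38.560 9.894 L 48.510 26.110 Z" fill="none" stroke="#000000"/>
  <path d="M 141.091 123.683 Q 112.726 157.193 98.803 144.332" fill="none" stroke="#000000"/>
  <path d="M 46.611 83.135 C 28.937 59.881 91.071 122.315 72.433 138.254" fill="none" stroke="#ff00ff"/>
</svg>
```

1 u = 1 mm; y_m = 156.574 − y.

[1] `<polygon>` regular polygon, #ff00ff→cut S829 F1133: (37.679,53.064) → (24.355,44.534) → (9.379,49.631) → (4.027,64.519) → (12.329,77.985) → (28.035,79.891) → (39.316,68.800) → (37.679,53.064) (closed)

[2] `<path>` rectangle, #ff00ff→cut S829 F1133: (10.750,142.286) → (28.045,142.286) → (28.045,87.443) → (10.750,87.443) → (10.750,142.286) (closed)

[3] `<polygon>` regular polygon, #ff00ff→cut S829 F1133: (3.855,102.275) → (27.751,141.632) → (73.784,140.617) → (95.921,100.243) → (72.025,60.886) → (25.992,61.901) → (3.855,102.275) (closed)

[4] `<path>` regular polygon, #000000→score S372 F2079: (36.162,115.990) → (18.580,123.261) → (20.063,142.229) → (38.560,146.680) → (48.510,130.464) → (36.162,115.990) (closed)

[5] `<path>` quadratic bezier, #000000→score S372 F2079: (141.091,32.891) → (123.786,15.703) → (109.690,8.820) → (98.803,12.242)

[6] `<path>` cubic bezier, #ff00ff→cut S829 F1133: (46.611,73.439) → (49.592,73.026) → (70.094,44.862) → (72.433,18.320)

; Generated by LaserGRBL
G21
G90
G0 X37.679 Y53.064
M3 S829
G01 X24.355 Y44.534 F1133
G01 X9.379 Y49.631 F1133
G01 X4.027 Y64.519 F1133
G01 X12.329 Y77.985 F1133
G01 X28.035 Y79.891 F1133
G01 X39.316 Y68.800 F1133
G01 X37.679 Y53.064 F1133
M5
G0 X10.750 Y142.286
M3 S829
G01 X28.045 Y142.286 F1133
G01 X28.045 Y87.443 F1133
G01 X10.750 Y87.443 F1133
G01 X10.750 Y142.286 F1133
M5
G0 X3.855 Y102.275
M3 S829
G01 X27.751 Y141.632 F1133
G01 X73.784 Y140.617 F1133
G01 X95.921 Y100.243 F1133
G01 X72.025 Y60.886 F1133
G01 X25.992 Y61.901 F1133
G01 X3.855 Y102.275 F1133
M5
G0 X36.162 Y115.990
M3 S372
G01 X18.580 Y123.261 F2079
G01 X20.063 Y142.229 F2079
G01 X38.560 Y146.680 F2079
G01 X48.510 Y130.464 F2079
G01 X36.162 Y115.990 F2079
M5
G0 X141.091 Y32.891
M3 S372
G01 X123.786 Y15.703 F2079
G01 X109.690 Y8.820 F2079
G01 X98.803 Y12.242 F2079
M5
G0 X46.611 Y73.439
M3 S829
G01 X49.592 Y73.026 F1133
G01 X70.094 Y44.862 F1133
G01 X72.433 Y18.320 F1133
M5
G0 X0.000 Y0.000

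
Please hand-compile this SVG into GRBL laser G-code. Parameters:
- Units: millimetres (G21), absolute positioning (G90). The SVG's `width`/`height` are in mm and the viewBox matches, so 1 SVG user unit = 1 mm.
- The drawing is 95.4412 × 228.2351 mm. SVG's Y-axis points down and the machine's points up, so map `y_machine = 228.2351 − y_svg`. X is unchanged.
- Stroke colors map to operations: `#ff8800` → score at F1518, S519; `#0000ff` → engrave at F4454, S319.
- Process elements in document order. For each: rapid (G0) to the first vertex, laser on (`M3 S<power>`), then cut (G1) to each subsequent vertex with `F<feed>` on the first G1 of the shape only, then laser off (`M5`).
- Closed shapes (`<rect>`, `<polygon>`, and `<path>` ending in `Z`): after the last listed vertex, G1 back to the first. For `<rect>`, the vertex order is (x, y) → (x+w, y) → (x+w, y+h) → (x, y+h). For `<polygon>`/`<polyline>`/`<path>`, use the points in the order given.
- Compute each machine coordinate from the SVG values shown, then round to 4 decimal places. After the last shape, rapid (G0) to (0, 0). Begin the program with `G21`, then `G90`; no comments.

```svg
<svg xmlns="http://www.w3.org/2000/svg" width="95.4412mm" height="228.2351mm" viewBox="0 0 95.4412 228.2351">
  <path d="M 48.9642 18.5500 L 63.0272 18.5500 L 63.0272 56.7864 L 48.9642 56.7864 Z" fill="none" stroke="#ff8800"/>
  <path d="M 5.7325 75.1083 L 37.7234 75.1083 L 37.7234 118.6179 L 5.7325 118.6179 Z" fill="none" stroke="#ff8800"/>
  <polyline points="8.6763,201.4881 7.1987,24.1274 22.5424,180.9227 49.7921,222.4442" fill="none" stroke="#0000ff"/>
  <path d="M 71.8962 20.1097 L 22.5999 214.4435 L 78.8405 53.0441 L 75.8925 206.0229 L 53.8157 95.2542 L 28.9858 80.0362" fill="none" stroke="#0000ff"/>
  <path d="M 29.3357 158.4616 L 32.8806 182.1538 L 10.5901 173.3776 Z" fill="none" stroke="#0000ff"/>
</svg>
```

Since the viewBox matches the mm dimensions, user units are millimetres directly. The only transform is the Y-flip y_m = 228.2351 − y_svg.

Shape 1 is a rectangle drawn with `<path>`. Its stroke #ff8800 means score at S519, F1518. After flipping Y the toolpath is (48.9642,209.6851) → (63.0272,209.6851) → (63.0272,171.4487) → (48.9642,171.4487) → (48.9642,209.6851), returning to the start.

Shape 2 is a rectangle drawn with `<path>`. Its stroke #ff8800 means score at S519, F1518. After flipping Y the toolpath is (5.7325,153.1268) → (37.7234,153.1268) → (37.7234,109.6172) → (5.7325,109.6172) → (5.7325,153.1268), returning to the start.

Shape 3 is a open polyline drawn with `<polyline>`. Its stroke #0000ff means engrave at S319, F4454. After flipping Y the toolpath is (8.6763,26.7470) → (7.1987,204.1077) → (22.5424,47.3124) → (49.7921,5.7909).

Shape 4 is a open polyline drawn with `<path>`. Its stroke #0000ff means engrave at S319, F4454. After flipping Y the toolpath is (71.8962,208.1254) → (22.5999,13.7916) → (78.8405,175.1910) → (75.8925,22.2122) → (53.8157,132.9809) → (28.9858,148.1989).

Shape 5 is a regular polygon drawn with `<path>`. Its stroke #0000ff means engrave at S319, F4454. After flipping Y the toolpath is (29.3357,69.7735) → (32.8806,46.0813) → (10.5901,54.8575) → (29.3357,69.7735), returning to the start.

G21
G90
G0 X48.9642 Y209.6851
M3 S519
G1 X63.0272 Y209.6851 F1518
G1 X63.0272 Y171.4487
G1 X48.9642 Y171.4487
G1 X48.9642 Y209.6851
M5
G0 X5.7325 Y153.1268
M3 S519
G1 X37.7234 Y153.1268 F1518
G1 X37.7234 Y109.6172
G1 X5.7325 Y109.6172
G1 X5.7325 Y153.1268
M5
G0 X8.6763 Y26.7470
M3 S319
G1 X7.1987 Y204.1077 F4454
G1 X22.5424 Y47.3124
G1 X49.7921 Y5.7909
M5
G0 X71.8962 Y208.1254
M3 S319
G1 X22.5999 Y13.7916 F4454
G1 X78.8405 Y175.1910
G1 X75.8925 Y22.2122
G1 X53.8157 Y132.9809
G1 X28.9858 Y148.1989
M5
G0 X29.3357 Y69.7735
M3 S319
G1 X32.8806 Y46.0813 F4454
G1 X10.5901 Y54.8575
G1 X29.3357 Y69.7735
M5
G0 X0.0000 Y0.0000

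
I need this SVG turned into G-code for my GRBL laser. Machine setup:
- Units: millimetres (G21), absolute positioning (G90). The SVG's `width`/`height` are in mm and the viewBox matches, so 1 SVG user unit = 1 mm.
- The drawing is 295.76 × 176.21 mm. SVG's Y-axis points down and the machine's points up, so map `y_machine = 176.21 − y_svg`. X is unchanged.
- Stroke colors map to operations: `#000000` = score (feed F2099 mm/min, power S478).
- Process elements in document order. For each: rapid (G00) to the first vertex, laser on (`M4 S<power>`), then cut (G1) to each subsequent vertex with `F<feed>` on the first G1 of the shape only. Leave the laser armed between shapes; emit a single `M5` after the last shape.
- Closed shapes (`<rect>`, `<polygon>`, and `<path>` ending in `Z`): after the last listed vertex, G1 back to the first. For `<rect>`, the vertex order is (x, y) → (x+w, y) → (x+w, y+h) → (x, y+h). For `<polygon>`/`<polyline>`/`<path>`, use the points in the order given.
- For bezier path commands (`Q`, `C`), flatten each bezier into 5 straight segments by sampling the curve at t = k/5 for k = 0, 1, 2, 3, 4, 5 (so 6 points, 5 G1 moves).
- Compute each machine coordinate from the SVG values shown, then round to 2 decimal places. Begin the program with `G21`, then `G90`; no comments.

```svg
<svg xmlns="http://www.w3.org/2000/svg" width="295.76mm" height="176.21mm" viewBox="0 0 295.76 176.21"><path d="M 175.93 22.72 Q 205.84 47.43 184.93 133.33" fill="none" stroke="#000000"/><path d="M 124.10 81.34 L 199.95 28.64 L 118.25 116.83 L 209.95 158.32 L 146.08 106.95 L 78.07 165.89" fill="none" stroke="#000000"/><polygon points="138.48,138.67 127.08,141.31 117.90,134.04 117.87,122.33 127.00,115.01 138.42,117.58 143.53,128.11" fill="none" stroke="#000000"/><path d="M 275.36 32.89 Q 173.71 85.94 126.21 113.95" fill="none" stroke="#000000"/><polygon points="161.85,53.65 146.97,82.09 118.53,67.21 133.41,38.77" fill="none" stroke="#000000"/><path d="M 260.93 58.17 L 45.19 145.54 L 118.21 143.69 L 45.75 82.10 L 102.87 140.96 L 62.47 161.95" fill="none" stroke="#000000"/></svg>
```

G21
G90
G00 X175.93 Y153.49
M4 S478
G1 X185.86 Y141.16 F2099
G1 X191.73 Y123.93
G1 X193.53 Y101.81
G1 X191.26 Y74.79
G1 X184.93 Y42.88
G00 X124.10 Y94.87
M4 S478
G1 X199.95 Y147.57 F2099
G1 X118.25 Y59.38
G1 X209.95 Y17.89
G1 X146.08 Y69.26
G1 X78.07 Y10.32
G00 X138.48 Y37.54
M4 S478
G1 X127.08 Y34.90 F2099
G1 X117.90 Y42.17
G1 X117.87 Y53.88
G1 X127.00 Y61.20
G1 X138.42 Y58.63
G1 X143.53 Y48.10
G1 X138.48 Y37.54
G00 X275.36 Y143.32
M4 S478
G1 X236.87 Y123.10 F2099
G1 X202.70 Y104.89
G1 X172.87 Y88.67
G1 X147.38 Y74.47
G1 X126.21 Y62.26
G00 X161.85 Y122.56
M4 S478
G1 X146.97 Y94.12 F2099
G1 X118.53 Y109.00
G1 X133.41 Y137.44
G1 X161.85 Y122.56
G00 X260.93 Y118.04
M4 S478
G1 X45.19 Y30.67 F2099
G1 X118.21 Y32.52
G1 X45.75 Y94.11
G1 X102.87 Y35.25
G1 X62.47 Y14.26
M5

viewBox `0 0 295.76 176.21` with mm width/height → 1 unit = 1 mm. Flip: y_m = 176.21 − y_svg.

**Shape 1** — `<path>` quadratic bezier, stroke `#000000` → score (S478, F2099). Control points (SVG): P0=(175.93,22.72), P1=(205.84,47.43), P2=(184.93,133.33); sampled at t=k/5. Machine vertices: (175.93,153.49) → (185.86,141.16) → (191.73,123.93) → (193.53,101.81) → (191.26,74.79) → (184.93,42.88). Open path.

**Shape 2** — `<path>` open polyline, stroke `#000000` → score (S478, F2099). Machine vertices: (124.10,94.87) → (199.95,147.57) → (118.25,59.38) → (209.95,17.89) → (146.08,69.26) → (78.07,10.32). Open path.

**Shape 3** — `<polygon>` regular polygon, stroke `#000000` → score (S478, F2099). Machine vertices: (138.48,37.54) → (127.08,34.90) → (117.90,42.17) → (117.87,53.88) → (127.00,61.20) → (138.42,58.63) → (143.53,48.10) → (138.48,37.54). Closed: final G1 returns to the first vertex.

**Shape 4** — `<path>` quadratic bezier, stroke `#000000` → score (S478, F2099). Control points (SVG): P0=(275.36,32.89), P1=(173.71,85.94), P2=(126.21,113.95); sampled at t=k/5. Machine vertices: (275.36,143.32) → (236.87,123.10) → (202.70,104.89) → (172.87,88.67) → (147.38,74.47) → (126.21,62.26). Open path.

**Shape 5** — `<polygon>` regular polygon, stroke `#000000` → score (S478, F2099). Machine vertices: (161.85,122.56) → (146.97,94.12) → (118.53,109.00) → (133.41,137.44) → (161.85,122.56). Closed: final G1 returns to the first vertex.

**Shape 6** — `<path>` open polyline, stroke `#000000` → score (S478, F2099). Machine vertices: (260.93,118.04) → (45.19,30.67) → (118.21,32.52) → (45.75,94.11) → (102.87,35.25) → (62.47,14.26). Open path.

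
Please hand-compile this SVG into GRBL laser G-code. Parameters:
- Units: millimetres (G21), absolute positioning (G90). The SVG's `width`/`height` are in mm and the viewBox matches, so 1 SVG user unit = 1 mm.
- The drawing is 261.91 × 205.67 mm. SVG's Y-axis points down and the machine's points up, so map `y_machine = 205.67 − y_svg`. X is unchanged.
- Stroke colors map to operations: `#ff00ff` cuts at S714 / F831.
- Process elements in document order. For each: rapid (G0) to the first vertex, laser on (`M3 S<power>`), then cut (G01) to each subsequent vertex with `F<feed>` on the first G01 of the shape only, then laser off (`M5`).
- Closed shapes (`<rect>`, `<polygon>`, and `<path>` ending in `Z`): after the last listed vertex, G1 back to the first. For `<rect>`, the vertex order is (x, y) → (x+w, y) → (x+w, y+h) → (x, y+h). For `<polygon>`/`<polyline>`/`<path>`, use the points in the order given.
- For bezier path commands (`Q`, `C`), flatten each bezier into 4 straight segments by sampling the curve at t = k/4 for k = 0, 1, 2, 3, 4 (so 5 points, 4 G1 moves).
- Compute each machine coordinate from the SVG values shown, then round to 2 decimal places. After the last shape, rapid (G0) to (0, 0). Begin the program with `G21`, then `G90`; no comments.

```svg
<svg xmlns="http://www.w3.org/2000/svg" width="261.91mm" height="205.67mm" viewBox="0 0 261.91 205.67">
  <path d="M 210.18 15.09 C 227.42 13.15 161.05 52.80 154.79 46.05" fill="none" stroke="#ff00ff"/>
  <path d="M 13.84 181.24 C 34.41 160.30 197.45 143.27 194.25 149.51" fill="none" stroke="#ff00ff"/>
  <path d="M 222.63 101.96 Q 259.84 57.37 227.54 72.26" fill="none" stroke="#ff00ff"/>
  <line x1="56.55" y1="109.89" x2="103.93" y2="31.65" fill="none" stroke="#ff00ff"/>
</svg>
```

1 u = 1 mm; y_m = 205.67 − y.

[1] `<path>` cubic bezier, #ff00ff→cut S714 F831: (210.18,190.58) → (209.68,185.61) → (191.30,173.30) → (168.51,161.88) → (154.79,159.62)

[2] `<path>` cubic bezier, #ff00ff→cut S714 F831: (13.84,24.43) → (51.16,39.10) → (112.96,50.49) → (170.30,56.78) → (194.25,56.16)

[3] `<path>` quadratic bezier, #ff00ff→cut S714 F831: (222.63,103.71) → (236.89,122.29) → (242.46,133.43) → (239.35,137.14) → (227.54,133.41)

[4] `<line>` line segment, #ff00ff→cut S714 F831: (56.55,95.78) → (103.93,174.02)

G21
G90
G0 X210.18 Y190.58
M3 S714
G01 X209.68 Y185.61 F831
G01 X191.30 Y173.30
G01 X168.51 Y161.88
G01 X154.79 Y159.62
M5
G0 X13.84 Y24.43
M3 S714
G01 X51.16 Y39.10 F831
G01 X112.96 Y50.49
G01 X170.30 Y56.78
G01 X194.25 Y56.16
M5
G0 X222.63 Y103.71
M3 S714
G01 X236.89 Y122.29 F831
G01 X242.46 Y133.43
G01 X239.35 Y137.14
G01 X227.54 Y133.41
M5
G0 X56.55 Y95.78
M3 S714
G01 X103.93 Y174.02 F831
M5
G0 X0.00 Y0.00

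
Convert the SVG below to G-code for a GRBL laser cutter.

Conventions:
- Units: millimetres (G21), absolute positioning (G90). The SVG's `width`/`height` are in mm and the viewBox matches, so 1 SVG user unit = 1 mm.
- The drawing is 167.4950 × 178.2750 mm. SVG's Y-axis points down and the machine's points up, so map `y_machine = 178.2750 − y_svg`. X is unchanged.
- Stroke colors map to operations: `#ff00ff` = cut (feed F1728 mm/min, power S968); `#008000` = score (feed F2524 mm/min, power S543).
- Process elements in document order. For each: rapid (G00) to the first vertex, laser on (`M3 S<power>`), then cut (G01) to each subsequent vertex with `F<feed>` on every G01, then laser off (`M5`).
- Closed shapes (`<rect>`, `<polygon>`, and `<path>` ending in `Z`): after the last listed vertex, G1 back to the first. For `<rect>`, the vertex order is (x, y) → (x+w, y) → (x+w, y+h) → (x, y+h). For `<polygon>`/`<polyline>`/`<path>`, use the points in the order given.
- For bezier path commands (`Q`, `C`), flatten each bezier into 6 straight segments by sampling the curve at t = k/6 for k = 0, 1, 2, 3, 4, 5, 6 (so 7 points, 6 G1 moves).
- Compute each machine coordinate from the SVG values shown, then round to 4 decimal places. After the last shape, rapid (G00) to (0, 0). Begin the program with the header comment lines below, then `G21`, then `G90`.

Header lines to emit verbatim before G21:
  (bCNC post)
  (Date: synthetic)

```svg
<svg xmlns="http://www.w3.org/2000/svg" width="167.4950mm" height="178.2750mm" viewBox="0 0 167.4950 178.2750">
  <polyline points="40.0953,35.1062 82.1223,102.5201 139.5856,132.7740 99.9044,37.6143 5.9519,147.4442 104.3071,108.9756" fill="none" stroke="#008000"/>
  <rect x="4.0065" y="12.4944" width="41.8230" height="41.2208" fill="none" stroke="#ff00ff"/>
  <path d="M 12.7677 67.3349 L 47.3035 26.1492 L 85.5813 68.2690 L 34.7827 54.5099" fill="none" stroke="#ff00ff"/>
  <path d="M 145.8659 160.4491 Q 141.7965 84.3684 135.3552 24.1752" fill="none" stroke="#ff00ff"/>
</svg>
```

(bCNC post)
(Date: synthetic)
G21
G90
G00 X40.0953 Y143.1688
M3 S543
G01 X82.1223 Y75.7549 F2524
G01 X139.5856 Y45.5010 F2524
G01 X99.9044 Y140.6607 F2524
G01 X5.9519 Y30.8308 F2524
G01 X104.3071 Y69.2994 F2524
M5
G00 X4.0065 Y165.7806
M3 S968
G01 X45.8295 Y165.7806 F1728
G01 X45.8295 Y124.5598 F1728
G01 X4.0065 Y124.5598 F1728
G01 X4.0065 Y165.7806 F1728
M5
G00 X12.7677 Y110.9401
M3 S968
G01 X47.3035 Y152.1258 F1728
G01 X85.5813 Y110.0060 F1728
G01 X34.7827 Y123.7651 F1728
M5
G00 X145.8659 Y17.8259
M3 S968
G01 X144.4435 Y42.7448 F1728
G01 X142.8894 Y66.7811 F1728
G01 X141.2035 Y89.9347 F1728
G01 X139.3859 Y112.2057 F1728
G01 X137.4364 Y133.5941 F1728
G01 X135.3552 Y154.0998 F1728
M5
G00 X0.0000 Y0.0000

viewBox `0 0 167.4950 178.2750` with mm width/height → 1 unit = 1 mm. Flip: y_m = 178.2750 − y_svg.

**Shape 1** — `<polyline>` open polyline, stroke `#008000` → score (S543, F2524). Machine vertices: (40.0953,143.1688) → (82.1223,75.7549) → (139.5856,45.5010) → (99.9044,140.6607) → (5.9519,30.8308) → (104.3071,69.2994). Open path.

**Shape 2** — `<rect>` rectangle, stroke `#ff00ff` → cut (S968, F1728). Machine vertices: (4.0065,165.7806) → (45.8295,165.7806) → (45.8295,124.5598) → (4.0065,124.5598) → (4.0065,165.7806). Closed: final G1 returns to the first vertex.

**Shape 3** — `<path>` open polyline, stroke `#ff00ff` → cut (S968, F1728). Machine vertices: (12.7677,110.9401) → (47.3035,152.1258) → (85.5813,110.0060) → (34.7827,123.7651). Open path.

**Shape 4** — `<path>` quadratic bezier, stroke `#ff00ff` → cut (S968, F1728). Control points (SVG): P0=(145.8659,160.4491), P1=(141.7965,84.3684), P2=(135.3552,24.1752); sampled at t=k/6. Machine vertices: (145.8659,17.8259) → (144.4435,42.7448) → (142.8894,66.7811) → (141.2035,89.9347) → (139.3859,112.2057) → (137.4364,133.5941) → (135.3552,154.0998). Open path.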